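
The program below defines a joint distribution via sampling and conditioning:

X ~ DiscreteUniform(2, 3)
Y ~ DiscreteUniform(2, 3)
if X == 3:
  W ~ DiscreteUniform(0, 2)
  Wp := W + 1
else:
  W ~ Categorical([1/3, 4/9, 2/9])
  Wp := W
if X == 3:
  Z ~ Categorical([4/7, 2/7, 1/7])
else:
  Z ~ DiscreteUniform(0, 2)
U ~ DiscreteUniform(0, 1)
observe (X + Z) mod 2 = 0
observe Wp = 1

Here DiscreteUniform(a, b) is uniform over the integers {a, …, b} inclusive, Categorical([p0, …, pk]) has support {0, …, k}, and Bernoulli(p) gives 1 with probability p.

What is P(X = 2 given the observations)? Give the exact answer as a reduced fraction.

P(X = 2 | obs) = 28/37

Enumerate traces; 12 have nonzero weight after conditioning:
  (X=2, Y=2, W=1, Z=0, U=0) weight 1/54
  (X=2, Y=2, W=1, Z=0, U=1) weight 1/54
  (X=2, Y=2, W=1, Z=2, U=0) weight 1/54
  (X=2, Y=2, W=1, Z=2, U=1) weight 1/54
  (X=2, Y=3, W=1, Z=0, U=0) weight 1/54
  (X=2, Y=3, W=1, Z=0, U=1) weight 1/54
  (X=2, Y=3, W=1, Z=2, U=0) weight 1/54
  (X=2, Y=3, W=1, Z=2, U=1) weight 1/54
  (X=3, Y=2, W=0, Z=1, U=0) weight 1/84
  … 3 more
Group by X:
  weight(X=2) = 4/27
  weight(X=3) = 1/21
Total weight = 4/27 + 1/21 = 37/189
P(X=2 | obs) = 4/27 / 37/189 = 28/37
P(X=3 | obs) = 1/21 / 37/189 = 9/37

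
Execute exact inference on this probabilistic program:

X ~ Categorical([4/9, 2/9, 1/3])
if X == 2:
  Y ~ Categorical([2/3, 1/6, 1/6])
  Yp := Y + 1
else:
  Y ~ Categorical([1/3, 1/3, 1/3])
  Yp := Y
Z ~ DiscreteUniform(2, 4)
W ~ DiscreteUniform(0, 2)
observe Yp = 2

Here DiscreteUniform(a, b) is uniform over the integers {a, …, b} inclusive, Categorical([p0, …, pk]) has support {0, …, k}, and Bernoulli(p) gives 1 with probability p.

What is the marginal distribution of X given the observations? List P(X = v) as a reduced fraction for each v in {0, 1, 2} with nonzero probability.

Enumerate traces; 27 have nonzero weight after conditioning:
  (X=0, Y=2, Z=2, W=0) weight 4/243
  (X=0, Y=2, Z=2, W=1) weight 4/243
  (X=0, Y=2, Z=2, W=2) weight 4/243
  (X=0, Y=2, Z=3, W=0) weight 4/243
  (X=0, Y=2, Z=3, W=1) weight 4/243
  (X=0, Y=2, Z=3, W=2) weight 4/243
  (X=0, Y=2, Z=4, W=0) weight 4/243
  (X=0, Y=2, Z=4, W=1) weight 4/243
  (X=1, Y=2, Z=2, W=0) weight 2/243
  (X=2, Y=1, Z=2, W=0) weight 1/162
  … 17 more
Group by X:
  weight(X=0) = 4/27
  weight(X=1) = 2/27
  weight(X=2) = 1/18
Total weight = 4/27 + 2/27 + 1/18 = 5/18
P(X=0 | obs) = 4/27 / 5/18 = 8/15
P(X=1 | obs) = 2/27 / 5/18 = 4/15
P(X=2 | obs) = 1/18 / 5/18 = 1/5

P(X=0) = 8/15, P(X=1) = 4/15, P(X=2) = 1/5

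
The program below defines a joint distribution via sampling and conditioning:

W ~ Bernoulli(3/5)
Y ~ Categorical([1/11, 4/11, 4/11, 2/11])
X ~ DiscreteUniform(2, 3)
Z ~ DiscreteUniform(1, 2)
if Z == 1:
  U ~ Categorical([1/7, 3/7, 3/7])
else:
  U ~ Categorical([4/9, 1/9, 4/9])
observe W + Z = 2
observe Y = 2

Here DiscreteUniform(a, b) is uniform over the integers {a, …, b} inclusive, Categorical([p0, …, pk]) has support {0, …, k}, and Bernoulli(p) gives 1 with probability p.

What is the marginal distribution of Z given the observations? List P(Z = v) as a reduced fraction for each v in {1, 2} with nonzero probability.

Enumerate traces; 12 have nonzero weight after conditioning:
  (W=0, Y=2, X=2, Z=2, U=0) weight 8/495
  (W=0, Y=2, X=2, Z=2, U=1) weight 2/495
  (W=0, Y=2, X=2, Z=2, U=2) weight 8/495
  (W=0, Y=2, X=3, Z=2, U=0) weight 8/495
  (W=0, Y=2, X=3, Z=2, U=1) weight 2/495
  (W=0, Y=2, X=3, Z=2, U=2) weight 8/495
  (W=1, Y=2, X=2, Z=1, U=0) weight 3/385
  (W=1, Y=2, X=2, Z=1, U=1) weight 9/385
  … 4 more
Group by Z:
  weight(Z=1) = 6/55
  weight(Z=2) = 4/55
Total weight = 6/55 + 4/55 = 2/11
P(Z=1 | obs) = 6/55 / 2/11 = 3/5
P(Z=2 | obs) = 4/55 / 2/11 = 2/5

P(Z=1) = 3/5, P(Z=2) = 2/5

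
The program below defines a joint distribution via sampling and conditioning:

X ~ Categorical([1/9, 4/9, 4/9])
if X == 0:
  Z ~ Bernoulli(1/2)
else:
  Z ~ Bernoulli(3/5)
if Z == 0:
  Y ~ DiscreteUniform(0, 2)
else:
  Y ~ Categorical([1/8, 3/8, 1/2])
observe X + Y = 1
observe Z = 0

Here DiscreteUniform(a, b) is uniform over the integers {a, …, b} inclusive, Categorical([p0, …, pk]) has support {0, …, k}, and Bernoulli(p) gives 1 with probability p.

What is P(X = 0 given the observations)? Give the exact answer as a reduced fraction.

P(X = 0 | obs) = 5/21

Enumerate traces; 2 have nonzero weight after conditioning:
  (X=0, Z=0, Y=1) weight 1/54
  (X=1, Z=0, Y=0) weight 8/135
Group by X:
  weight(X=0) = 1/54
  weight(X=1) = 8/135
Total weight = 1/54 + 8/135 = 7/90
P(X=0 | obs) = 1/54 / 7/90 = 5/21
P(X=1 | obs) = 8/135 / 7/90 = 16/21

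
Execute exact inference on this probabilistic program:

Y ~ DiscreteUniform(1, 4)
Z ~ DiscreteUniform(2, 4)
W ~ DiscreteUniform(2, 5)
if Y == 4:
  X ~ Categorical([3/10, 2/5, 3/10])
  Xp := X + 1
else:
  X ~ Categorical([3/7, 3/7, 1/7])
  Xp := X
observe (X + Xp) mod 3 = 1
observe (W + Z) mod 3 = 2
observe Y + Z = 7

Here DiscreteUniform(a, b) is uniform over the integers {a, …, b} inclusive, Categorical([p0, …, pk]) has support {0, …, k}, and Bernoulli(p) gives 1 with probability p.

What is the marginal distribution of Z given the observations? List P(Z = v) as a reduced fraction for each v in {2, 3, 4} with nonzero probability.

Enumerate traces; 3 have nonzero weight after conditioning:
  (Y=3, Z=4, W=4, X=2) weight 1/336
  (Y=4, Z=3, W=2, X=0) weight 1/160
  (Y=4, Z=3, W=5, X=0) weight 1/160
Group by Z:
  weight(Z=3) = 1/80
  weight(Z=4) = 1/336
Total weight = 1/80 + 1/336 = 13/840
P(Z=3 | obs) = 1/80 / 13/840 = 21/26
P(Z=4 | obs) = 1/336 / 13/840 = 5/26

P(Z=3) = 21/26, P(Z=4) = 5/26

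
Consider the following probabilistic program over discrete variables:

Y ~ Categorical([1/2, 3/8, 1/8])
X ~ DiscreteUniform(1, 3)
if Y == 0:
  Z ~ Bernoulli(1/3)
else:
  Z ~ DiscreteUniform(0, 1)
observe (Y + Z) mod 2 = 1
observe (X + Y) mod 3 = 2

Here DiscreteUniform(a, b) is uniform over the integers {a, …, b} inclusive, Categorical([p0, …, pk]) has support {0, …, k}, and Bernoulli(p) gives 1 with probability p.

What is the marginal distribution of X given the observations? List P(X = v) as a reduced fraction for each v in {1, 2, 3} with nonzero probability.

P(X=1) = 9/20, P(X=2) = 2/5, P(X=3) = 3/20

Enumerate traces; 3 have nonzero weight after conditioning:
  (Y=0, X=2, Z=1) weight 1/18
  (Y=1, X=1, Z=0) weight 1/16
  (Y=2, X=3, Z=1) weight 1/48
Group by X:
  weight(X=1) = 1/16
  weight(X=2) = 1/18
  weight(X=3) = 1/48
Total weight = 1/16 + 1/18 + 1/48 = 5/36
P(X=1 | obs) = 1/16 / 5/36 = 9/20
P(X=2 | obs) = 1/18 / 5/36 = 2/5
P(X=3 | obs) = 1/48 / 5/36 = 3/20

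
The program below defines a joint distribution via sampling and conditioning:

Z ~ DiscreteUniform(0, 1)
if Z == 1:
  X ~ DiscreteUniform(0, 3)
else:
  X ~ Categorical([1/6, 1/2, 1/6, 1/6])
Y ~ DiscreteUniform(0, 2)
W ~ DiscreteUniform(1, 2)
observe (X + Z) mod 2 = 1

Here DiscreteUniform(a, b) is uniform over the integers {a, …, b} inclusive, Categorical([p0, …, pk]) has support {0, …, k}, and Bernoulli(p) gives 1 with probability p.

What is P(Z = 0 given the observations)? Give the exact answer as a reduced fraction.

Enumerate traces; 24 have nonzero weight after conditioning:
  (Z=0, X=1, Y=0, W=1) weight 1/24
  (Z=0, X=1, Y=0, W=2) weight 1/24
  (Z=0, X=1, Y=1, W=1) weight 1/24
  (Z=0, X=1, Y=1, W=2) weight 1/24
  (Z=0, X=1, Y=2, W=1) weight 1/24
  (Z=0, X=1, Y=2, W=2) weight 1/24
  (Z=0, X=3, Y=0, W=1) weight 1/72
  (Z=0, X=3, Y=0, W=2) weight 1/72
  (Z=1, X=0, Y=0, W=1) weight 1/48
  … 15 more
Group by Z:
  weight(Z=0) = 1/3
  weight(Z=1) = 1/4
Total weight = 1/3 + 1/4 = 7/12
P(Z=0 | obs) = 1/3 / 7/12 = 4/7
P(Z=1 | obs) = 1/4 / 7/12 = 3/7

P(Z = 0 | obs) = 4/7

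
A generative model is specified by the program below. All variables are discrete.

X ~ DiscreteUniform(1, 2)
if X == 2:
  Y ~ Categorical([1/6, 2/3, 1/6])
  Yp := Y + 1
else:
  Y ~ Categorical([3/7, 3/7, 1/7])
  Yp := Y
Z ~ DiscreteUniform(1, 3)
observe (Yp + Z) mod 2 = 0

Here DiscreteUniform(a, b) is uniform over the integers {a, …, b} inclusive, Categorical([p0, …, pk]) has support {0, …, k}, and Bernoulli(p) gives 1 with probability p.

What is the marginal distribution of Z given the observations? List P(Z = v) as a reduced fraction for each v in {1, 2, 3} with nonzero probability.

P(Z=1) = 8/29, P(Z=2) = 13/29, P(Z=3) = 8/29

Enumerate traces; 9 have nonzero weight after conditioning:
  (X=1, Y=0, Z=2) weight 1/14
  (X=1, Y=1, Z=1) weight 1/14
  (X=1, Y=1, Z=3) weight 1/14
  (X=1, Y=2, Z=2) weight 1/42
  (X=2, Y=0, Z=1) weight 1/36
  (X=2, Y=0, Z=3) weight 1/36
  (X=2, Y=1, Z=2) weight 1/9
  (X=2, Y=2, Z=1) weight 1/36
  … 1 more
Group by Z:
  weight(Z=1) = 8/63
  weight(Z=2) = 13/63
  weight(Z=3) = 8/63
Total weight = 8/63 + 13/63 + 8/63 = 29/63
P(Z=1 | obs) = 8/63 / 29/63 = 8/29
P(Z=2 | obs) = 13/63 / 29/63 = 13/29
P(Z=3 | obs) = 8/63 / 29/63 = 8/29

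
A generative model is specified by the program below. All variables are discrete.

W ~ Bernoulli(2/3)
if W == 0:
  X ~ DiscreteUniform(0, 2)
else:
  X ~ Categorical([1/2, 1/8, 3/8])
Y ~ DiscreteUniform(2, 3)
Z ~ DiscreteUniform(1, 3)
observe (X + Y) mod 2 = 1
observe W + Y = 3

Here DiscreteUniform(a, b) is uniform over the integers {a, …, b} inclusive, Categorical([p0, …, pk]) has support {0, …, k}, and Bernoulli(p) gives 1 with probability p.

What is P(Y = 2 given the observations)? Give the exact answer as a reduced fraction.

P(Y = 2 | obs) = 3/11

Enumerate traces; 9 have nonzero weight after conditioning:
  (W=0, X=0, Y=3, Z=1) weight 1/54
  (W=0, X=0, Y=3, Z=2) weight 1/54
  (W=0, X=0, Y=3, Z=3) weight 1/54
  (W=0, X=2, Y=3, Z=1) weight 1/54
  (W=0, X=2, Y=3, Z=2) weight 1/54
  (W=0, X=2, Y=3, Z=3) weight 1/54
  (W=1, X=1, Y=2, Z=1) weight 1/72
  (W=1, X=1, Y=2, Z=2) weight 1/72
  … 1 more
Group by Y:
  weight(Y=2) = 1/24
  weight(Y=3) = 1/9
Total weight = 1/24 + 1/9 = 11/72
P(Y=2 | obs) = 1/24 / 11/72 = 3/11
P(Y=3 | obs) = 1/9 / 11/72 = 8/11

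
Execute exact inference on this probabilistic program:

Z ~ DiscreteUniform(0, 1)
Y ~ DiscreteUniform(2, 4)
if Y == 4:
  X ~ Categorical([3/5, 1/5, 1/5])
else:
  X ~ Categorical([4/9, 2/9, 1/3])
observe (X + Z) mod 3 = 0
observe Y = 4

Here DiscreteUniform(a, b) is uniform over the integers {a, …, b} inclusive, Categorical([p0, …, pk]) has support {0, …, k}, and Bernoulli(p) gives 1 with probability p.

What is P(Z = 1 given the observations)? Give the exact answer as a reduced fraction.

Enumerate traces; 2 have nonzero weight after conditioning:
  (Z=0, Y=4, X=0) weight 1/10
  (Z=1, Y=4, X=2) weight 1/30
Group by Z:
  weight(Z=0) = 1/10
  weight(Z=1) = 1/30
Total weight = 1/10 + 1/30 = 2/15
P(Z=0 | obs) = 1/10 / 2/15 = 3/4
P(Z=1 | obs) = 1/30 / 2/15 = 1/4

P(Z = 1 | obs) = 1/4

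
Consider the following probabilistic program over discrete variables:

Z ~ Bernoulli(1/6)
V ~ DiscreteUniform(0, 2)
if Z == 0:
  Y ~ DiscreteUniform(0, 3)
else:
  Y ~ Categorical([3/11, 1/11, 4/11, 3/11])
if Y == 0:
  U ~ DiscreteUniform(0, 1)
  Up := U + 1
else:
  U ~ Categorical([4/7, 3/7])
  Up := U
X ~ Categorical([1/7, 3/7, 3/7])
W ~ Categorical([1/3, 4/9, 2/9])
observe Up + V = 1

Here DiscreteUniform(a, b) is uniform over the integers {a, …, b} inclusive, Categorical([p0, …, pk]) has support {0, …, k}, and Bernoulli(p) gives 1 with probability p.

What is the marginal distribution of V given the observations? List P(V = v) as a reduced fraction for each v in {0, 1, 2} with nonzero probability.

P(V=0) = 1651/3227, P(V=1) = 1576/3227

Enumerate traces; 126 have nonzero weight after conditioning:
  (Z=0, V=0, Y=0, U=0, X=0, W=0) weight 5/3024
  (Z=0, V=0, Y=0, U=0, X=0, W=1) weight 5/2268
  (Z=0, V=0, Y=0, U=0, X=0, W=2) weight 5/4536
  (Z=0, V=0, Y=0, U=0, X=1, W=0) weight 5/1008
  (Z=0, V=0, Y=0, U=0, X=1, W=1) weight 5/756
  (Z=0, V=0, Y=0, U=0, X=1, W=2) weight 5/1512
  (Z=0, V=0, Y=0, U=0, X=2, W=0) weight 5/1008
  (Z=0, V=0, Y=0, U=0, X=2, W=1) weight 5/756
  (Z=0, V=1, Y=1, U=0, X=0, W=0) weight 5/2646
  … 117 more
Group by V:
  weight(V=0) = 1651/11088
  weight(V=1) = 197/1386
Total weight = 1651/11088 + 197/1386 = 461/1584
P(V=0 | obs) = 1651/11088 / 461/1584 = 1651/3227
P(V=1 | obs) = 197/1386 / 461/1584 = 1576/3227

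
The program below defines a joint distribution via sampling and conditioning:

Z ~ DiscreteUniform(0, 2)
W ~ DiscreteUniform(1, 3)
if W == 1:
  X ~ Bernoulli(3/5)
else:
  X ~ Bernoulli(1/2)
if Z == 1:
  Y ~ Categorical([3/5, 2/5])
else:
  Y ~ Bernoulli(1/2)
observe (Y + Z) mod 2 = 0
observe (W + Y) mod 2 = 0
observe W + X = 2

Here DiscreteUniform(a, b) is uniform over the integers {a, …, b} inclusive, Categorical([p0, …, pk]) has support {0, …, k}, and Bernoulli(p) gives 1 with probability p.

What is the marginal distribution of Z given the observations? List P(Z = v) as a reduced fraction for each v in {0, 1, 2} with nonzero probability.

P(Z=0) = 25/74, P(Z=1) = 12/37, P(Z=2) = 25/74

Enumerate traces; 3 have nonzero weight after conditioning:
  (Z=0, W=2, X=0, Y=0) weight 1/36
  (Z=1, W=1, X=1, Y=1) weight 2/75
  (Z=2, W=2, X=0, Y=0) weight 1/36
Group by Z:
  weight(Z=0) = 1/36
  weight(Z=1) = 2/75
  weight(Z=2) = 1/36
Total weight = 1/36 + 2/75 + 1/36 = 37/450
P(Z=0 | obs) = 1/36 / 37/450 = 25/74
P(Z=1 | obs) = 2/75 / 37/450 = 12/37
P(Z=2 | obs) = 1/36 / 37/450 = 25/74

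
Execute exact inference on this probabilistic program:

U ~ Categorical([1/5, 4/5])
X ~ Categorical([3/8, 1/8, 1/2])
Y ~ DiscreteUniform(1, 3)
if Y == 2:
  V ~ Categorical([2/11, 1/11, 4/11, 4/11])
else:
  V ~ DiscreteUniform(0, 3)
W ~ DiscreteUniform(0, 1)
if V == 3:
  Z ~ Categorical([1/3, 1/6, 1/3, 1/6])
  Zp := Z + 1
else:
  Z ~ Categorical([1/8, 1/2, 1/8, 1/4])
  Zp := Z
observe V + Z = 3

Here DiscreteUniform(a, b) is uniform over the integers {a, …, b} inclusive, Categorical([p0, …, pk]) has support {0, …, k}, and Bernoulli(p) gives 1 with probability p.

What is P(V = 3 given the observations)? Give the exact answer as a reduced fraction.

P(V = 3 | obs) = 152/509

Enumerate traces; 144 have nonzero weight after conditioning:
  (U=0, X=0, Y=1, V=0, W=0, Z=3) weight 1/1280
  (U=0, X=0, Y=1, V=0, W=1, Z=3) weight 1/1280
  (U=0, X=0, Y=1, V=1, W=0, Z=2) weight 1/2560
  (U=0, X=0, Y=1, V=1, W=1, Z=2) weight 1/2560
  (U=0, X=0, Y=1, V=2, W=0, Z=1) weight 1/640
  (U=0, X=0, Y=1, V=2, W=1, Z=1) weight 1/640
  (U=0, X=0, Y=1, V=3, W=0, Z=0) weight 1/960
  (U=0, X=0, Y=1, V=3, W=1, Z=0) weight 1/960
  … 136 more
Group by V:
  weight(V=0) = 5/88
  weight(V=1) = 13/528
  weight(V=2) = 19/132
  weight(V=3) = 19/198
Total weight = 5/88 + 13/528 + 19/132 + 19/198 = 509/1584
P(V=0 | obs) = 5/88 / 509/1584 = 90/509
P(V=1 | obs) = 13/528 / 509/1584 = 39/509
P(V=2 | obs) = 19/132 / 509/1584 = 228/509
P(V=3 | obs) = 19/198 / 509/1584 = 152/509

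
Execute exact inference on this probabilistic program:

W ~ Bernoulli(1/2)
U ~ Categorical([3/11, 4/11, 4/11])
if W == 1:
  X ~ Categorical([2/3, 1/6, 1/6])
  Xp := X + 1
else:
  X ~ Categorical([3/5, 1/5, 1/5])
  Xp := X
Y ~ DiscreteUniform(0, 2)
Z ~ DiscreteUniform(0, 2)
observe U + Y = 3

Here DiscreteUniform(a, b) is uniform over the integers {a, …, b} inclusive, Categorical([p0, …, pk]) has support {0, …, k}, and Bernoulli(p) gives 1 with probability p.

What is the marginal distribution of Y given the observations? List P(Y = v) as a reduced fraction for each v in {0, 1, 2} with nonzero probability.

Enumerate traces; 36 have nonzero weight after conditioning:
  (W=0, U=1, X=0, Y=2, Z=0) weight 2/165
  (W=0, U=1, X=0, Y=2, Z=1) weight 2/165
  (W=0, U=1, X=0, Y=2, Z=2) weight 2/165
  (W=0, U=1, X=1, Y=2, Z=0) weight 2/495
  (W=0, U=1, X=1, Y=2, Z=1) weight 2/495
  (W=0, U=1, X=1, Y=2, Z=2) weight 2/495
  (W=0, U=1, X=2, Y=2, Z=0) weight 2/495
  (W=0, U=1, X=2, Y=2, Z=1) weight 2/495
  (W=0, U=2, X=0, Y=1, Z=0) weight 2/165
  … 27 more
Group by Y:
  weight(Y=1) = 4/33
  weight(Y=2) = 4/33
Total weight = 4/33 + 4/33 = 8/33
P(Y=1 | obs) = 4/33 / 8/33 = 1/2
P(Y=2 | obs) = 4/33 / 8/33 = 1/2

P(Y=1) = 1/2, P(Y=2) = 1/2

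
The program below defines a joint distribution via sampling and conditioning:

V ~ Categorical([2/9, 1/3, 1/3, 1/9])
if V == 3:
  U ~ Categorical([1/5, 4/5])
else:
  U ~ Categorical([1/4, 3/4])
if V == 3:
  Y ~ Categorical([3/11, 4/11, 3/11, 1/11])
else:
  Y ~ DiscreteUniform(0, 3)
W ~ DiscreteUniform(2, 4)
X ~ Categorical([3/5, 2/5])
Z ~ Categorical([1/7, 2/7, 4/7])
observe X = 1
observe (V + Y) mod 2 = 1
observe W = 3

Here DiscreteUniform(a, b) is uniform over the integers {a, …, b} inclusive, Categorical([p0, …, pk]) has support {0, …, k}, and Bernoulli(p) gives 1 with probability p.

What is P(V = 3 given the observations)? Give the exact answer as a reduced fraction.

P(V = 3 | obs) = 3/25

Enumerate traces; 48 have nonzero weight after conditioning:
  (V=0, U=0, Y=1, W=3, X=1, Z=0) weight 1/3780
  (V=0, U=0, Y=1, W=3, X=1, Z=1) weight 1/1890
  (V=0, U=0, Y=1, W=3, X=1, Z=2) weight 1/945
  (V=0, U=0, Y=3, W=3, X=1, Z=0) weight 1/3780
  (V=0, U=0, Y=3, W=3, X=1, Z=1) weight 1/1890
  (V=0, U=0, Y=3, W=3, X=1, Z=2) weight 1/945
  (V=0, U=1, Y=1, W=3, X=1, Z=0) weight 1/1260
  (V=0, U=1, Y=1, W=3, X=1, Z=1) weight 1/630
  (V=1, U=0, Y=0, W=3, X=1, Z=0) weight 1/2520
  (V=2, U=0, Y=1, W=3, X=1, Z=0) weight 1/2520
  … 38 more
Group by V:
  weight(V=0) = 2/135
  weight(V=1) = 1/45
  weight(V=2) = 1/45
  weight(V=3) = 4/495
Total weight = 2/135 + 1/45 + 1/45 + 4/495 = 20/297
P(V=0 | obs) = 2/135 / 20/297 = 11/50
P(V=1 | obs) = 1/45 / 20/297 = 33/100
P(V=2 | obs) = 1/45 / 20/297 = 33/100
P(V=3 | obs) = 4/495 / 20/297 = 3/25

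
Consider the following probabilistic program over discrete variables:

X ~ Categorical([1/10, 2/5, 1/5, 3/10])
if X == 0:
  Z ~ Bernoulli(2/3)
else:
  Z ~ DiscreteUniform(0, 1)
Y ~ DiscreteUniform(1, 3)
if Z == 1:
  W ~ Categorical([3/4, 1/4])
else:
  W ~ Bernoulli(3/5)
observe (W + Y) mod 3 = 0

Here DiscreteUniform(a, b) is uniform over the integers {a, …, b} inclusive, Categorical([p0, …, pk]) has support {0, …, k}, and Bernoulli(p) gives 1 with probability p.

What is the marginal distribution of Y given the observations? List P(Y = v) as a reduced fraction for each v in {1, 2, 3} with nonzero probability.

P(Y=2) = 503/1200, P(Y=3) = 697/1200

Enumerate traces; 16 have nonzero weight after conditioning:
  (X=0, Z=0, Y=2, W=1) weight 1/150
  (X=0, Z=0, Y=3, W=0) weight 1/225
  (X=0, Z=1, Y=2, W=1) weight 1/180
  (X=0, Z=1, Y=3, W=0) weight 1/60
  (X=1, Z=0, Y=2, W=1) weight 1/25
  (X=1, Z=0, Y=3, W=0) weight 2/75
  (X=1, Z=1, Y=2, W=1) weight 1/60
  (X=1, Z=1, Y=3, W=0) weight 1/20
  … 8 more
Group by Y:
  weight(Y=2) = 503/3600
  weight(Y=3) = 697/3600
Total weight = 503/3600 + 697/3600 = 1/3
P(Y=2 | obs) = 503/3600 / 1/3 = 503/1200
P(Y=3 | obs) = 697/3600 / 1/3 = 697/1200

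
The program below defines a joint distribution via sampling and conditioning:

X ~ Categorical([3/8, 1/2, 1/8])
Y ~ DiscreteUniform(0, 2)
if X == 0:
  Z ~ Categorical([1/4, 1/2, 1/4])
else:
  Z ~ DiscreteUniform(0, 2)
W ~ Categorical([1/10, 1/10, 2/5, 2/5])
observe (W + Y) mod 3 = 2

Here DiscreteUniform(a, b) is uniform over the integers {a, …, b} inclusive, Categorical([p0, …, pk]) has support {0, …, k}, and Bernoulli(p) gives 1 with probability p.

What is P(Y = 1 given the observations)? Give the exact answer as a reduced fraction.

P(Y = 1 | obs) = 1/10

Enumerate traces; 36 have nonzero weight after conditioning:
  (X=0, Y=0, Z=0, W=2) weight 1/80
  (X=0, Y=0, Z=1, W=2) weight 1/40
  (X=0, Y=0, Z=2, W=2) weight 1/80
  (X=0, Y=1, Z=0, W=1) weight 1/320
  (X=0, Y=1, Z=1, W=1) weight 1/160
  (X=0, Y=1, Z=2, W=1) weight 1/320
  (X=0, Y=2, Z=0, W=0) weight 1/320
  (X=0, Y=2, Z=0, W=3) weight 1/80
  … 28 more
Group by Y:
  weight(Y=0) = 2/15
  weight(Y=1) = 1/30
  weight(Y=2) = 1/6
Total weight = 2/15 + 1/30 + 1/6 = 1/3
P(Y=0 | obs) = 2/15 / 1/3 = 2/5
P(Y=1 | obs) = 1/30 / 1/3 = 1/10
P(Y=2 | obs) = 1/6 / 1/3 = 1/2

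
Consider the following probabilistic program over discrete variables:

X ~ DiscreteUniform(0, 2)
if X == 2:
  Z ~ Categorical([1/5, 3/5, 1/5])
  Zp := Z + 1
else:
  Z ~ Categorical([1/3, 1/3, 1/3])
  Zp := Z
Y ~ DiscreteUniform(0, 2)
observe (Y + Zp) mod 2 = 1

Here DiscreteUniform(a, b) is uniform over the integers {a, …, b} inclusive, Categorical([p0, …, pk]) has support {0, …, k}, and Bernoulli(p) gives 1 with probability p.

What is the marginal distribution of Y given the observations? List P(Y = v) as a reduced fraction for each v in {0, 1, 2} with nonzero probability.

Enumerate traces; 13 have nonzero weight after conditioning:
  (X=0, Z=0, Y=1) weight 1/27
  (X=0, Z=1, Y=0) weight 1/27
  (X=0, Z=1, Y=2) weight 1/27
  (X=0, Z=2, Y=1) weight 1/27
  (X=1, Z=0, Y=1) weight 1/27
  (X=1, Z=1, Y=0) weight 1/27
  (X=1, Z=1, Y=2) weight 1/27
  (X=1, Z=2, Y=1) weight 1/27
  … 5 more
Group by Y:
  weight(Y=0) = 16/135
  weight(Y=1) = 29/135
  weight(Y=2) = 16/135
Total weight = 16/135 + 29/135 + 16/135 = 61/135
P(Y=0 | obs) = 16/135 / 61/135 = 16/61
P(Y=1 | obs) = 29/135 / 61/135 = 29/61
P(Y=2 | obs) = 16/135 / 61/135 = 16/61

P(Y=0) = 16/61, P(Y=1) = 29/61, P(Y=2) = 16/61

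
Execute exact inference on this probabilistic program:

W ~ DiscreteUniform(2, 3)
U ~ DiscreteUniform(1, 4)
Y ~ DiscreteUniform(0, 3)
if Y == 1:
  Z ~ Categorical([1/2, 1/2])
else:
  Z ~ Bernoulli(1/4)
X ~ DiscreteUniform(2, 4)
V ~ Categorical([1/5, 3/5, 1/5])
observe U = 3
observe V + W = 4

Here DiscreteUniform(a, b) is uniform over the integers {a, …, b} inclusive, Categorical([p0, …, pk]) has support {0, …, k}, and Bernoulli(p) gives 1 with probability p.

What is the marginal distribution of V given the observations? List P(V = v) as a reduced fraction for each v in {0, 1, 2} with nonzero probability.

P(V=1) = 3/4, P(V=2) = 1/4

Enumerate traces; 48 have nonzero weight after conditioning:
  (W=2, U=3, Y=0, Z=0, X=2, V=2) weight 1/640
  (W=2, U=3, Y=0, Z=0, X=3, V=2) weight 1/640
  (W=2, U=3, Y=0, Z=0, X=4, V=2) weight 1/640
  (W=2, U=3, Y=0, Z=1, X=2, V=2) weight 1/1920
  (W=2, U=3, Y=0, Z=1, X=3, V=2) weight 1/1920
  (W=2, U=3, Y=0, Z=1, X=4, V=2) weight 1/1920
  (W=2, U=3, Y=1, Z=0, X=2, V=2) weight 1/960
  (W=2, U=3, Y=1, Z=0, X=3, V=2) weight 1/960
  (W=3, U=3, Y=0, Z=0, X=2, V=1) weight 3/640
  … 39 more
Group by V:
  weight(V=1) = 3/40
  weight(V=2) = 1/40
Total weight = 3/40 + 1/40 = 1/10
P(V=1 | obs) = 3/40 / 1/10 = 3/4
P(V=2 | obs) = 1/40 / 1/10 = 1/4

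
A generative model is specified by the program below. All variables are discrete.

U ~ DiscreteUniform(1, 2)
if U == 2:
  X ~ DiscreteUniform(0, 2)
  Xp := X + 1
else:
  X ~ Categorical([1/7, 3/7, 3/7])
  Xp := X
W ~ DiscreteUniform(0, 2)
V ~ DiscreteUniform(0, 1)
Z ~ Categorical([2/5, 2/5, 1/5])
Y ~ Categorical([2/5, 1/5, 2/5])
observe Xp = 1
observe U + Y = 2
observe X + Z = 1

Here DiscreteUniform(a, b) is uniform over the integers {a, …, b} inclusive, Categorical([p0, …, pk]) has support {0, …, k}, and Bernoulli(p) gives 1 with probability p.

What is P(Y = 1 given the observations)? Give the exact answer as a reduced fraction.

P(Y = 1 | obs) = 9/23

Enumerate traces; 12 have nonzero weight after conditioning:
  (U=1, X=1, W=0, V=0, Z=0, Y=1) weight 1/350
  (U=1, X=1, W=0, V=1, Z=0, Y=1) weight 1/350
  (U=1, X=1, W=1, V=0, Z=0, Y=1) weight 1/350
  (U=1, X=1, W=1, V=1, Z=0, Y=1) weight 1/350
  (U=1, X=1, W=2, V=0, Z=0, Y=1) weight 1/350
  (U=1, X=1, W=2, V=1, Z=0, Y=1) weight 1/350
  (U=2, X=0, W=0, V=0, Z=1, Y=0) weight 1/225
  (U=2, X=0, W=0, V=1, Z=1, Y=0) weight 1/225
  … 4 more
Group by Y:
  weight(Y=0) = 2/75
  weight(Y=1) = 3/175
Total weight = 2/75 + 3/175 = 23/525
P(Y=0 | obs) = 2/75 / 23/525 = 14/23
P(Y=1 | obs) = 3/175 / 23/525 = 9/23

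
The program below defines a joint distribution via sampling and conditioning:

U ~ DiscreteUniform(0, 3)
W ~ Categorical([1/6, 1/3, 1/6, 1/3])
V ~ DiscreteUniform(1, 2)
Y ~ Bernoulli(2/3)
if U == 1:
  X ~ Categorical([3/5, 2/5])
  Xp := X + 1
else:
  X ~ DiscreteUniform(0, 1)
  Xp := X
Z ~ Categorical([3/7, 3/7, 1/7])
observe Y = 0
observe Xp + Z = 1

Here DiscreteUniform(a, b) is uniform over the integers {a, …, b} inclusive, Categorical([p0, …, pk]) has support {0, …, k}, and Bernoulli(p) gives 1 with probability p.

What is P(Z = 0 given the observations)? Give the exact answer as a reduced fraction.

P(Z = 0 | obs) = 7/12

Enumerate traces; 56 have nonzero weight after conditioning:
  (U=0, W=0, V=1, Y=0, X=0, Z=1) weight 1/672
  (U=0, W=0, V=1, Y=0, X=1, Z=0) weight 1/672
  (U=0, W=0, V=2, Y=0, X=0, Z=1) weight 1/672
  (U=0, W=0, V=2, Y=0, X=1, Z=0) weight 1/672
  (U=0, W=1, V=1, Y=0, X=0, Z=1) weight 1/336
  (U=0, W=1, V=1, Y=0, X=1, Z=0) weight 1/336
  (U=0, W=1, V=2, Y=0, X=0, Z=1) weight 1/336
  (U=0, W=1, V=2, Y=0, X=1, Z=0) weight 1/336
  … 48 more
Group by Z:
  weight(Z=0) = 3/40
  weight(Z=1) = 3/56
Total weight = 3/40 + 3/56 = 9/70
P(Z=0 | obs) = 3/40 / 9/70 = 7/12
P(Z=1 | obs) = 3/56 / 9/70 = 5/12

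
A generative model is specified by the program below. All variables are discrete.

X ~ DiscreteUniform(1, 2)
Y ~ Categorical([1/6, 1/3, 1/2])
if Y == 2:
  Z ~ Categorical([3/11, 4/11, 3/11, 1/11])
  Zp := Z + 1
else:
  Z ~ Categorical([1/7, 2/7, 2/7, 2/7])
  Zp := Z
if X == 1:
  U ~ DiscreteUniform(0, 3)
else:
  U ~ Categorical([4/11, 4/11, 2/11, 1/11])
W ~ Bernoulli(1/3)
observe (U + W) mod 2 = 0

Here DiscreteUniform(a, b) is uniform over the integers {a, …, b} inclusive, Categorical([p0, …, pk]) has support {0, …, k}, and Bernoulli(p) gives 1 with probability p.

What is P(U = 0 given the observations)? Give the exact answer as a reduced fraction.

Enumerate traces; 96 have nonzero weight after conditioning:
  (X=1, Y=0, Z=0, U=0, W=0) weight 1/504
  (X=1, Y=0, Z=0, U=1, W=1) weight 1/1008
  (X=1, Y=0, Z=0, U=2, W=0) weight 1/504
  (X=1, Y=0, Z=0, U=3, W=1) weight 1/1008
  (X=1, Y=0, Z=1, U=0, W=0) weight 1/252
  (X=1, Y=0, Z=1, U=1, W=1) weight 1/504
  (X=1, Y=0, Z=1, U=2, W=0) weight 1/252
  (X=1, Y=0, Z=1, U=3, W=1) weight 1/504
  … 88 more
Group by U:
  weight(U=0) = 9/44
  weight(U=1) = 9/88
  weight(U=2) = 19/132
  weight(U=3) = 5/88
Total weight = 9/44 + 9/88 + 19/132 + 5/88 = 67/132
P(U=0 | obs) = 9/44 / 67/132 = 27/67
P(U=1 | obs) = 9/88 / 67/132 = 27/134
P(U=2 | obs) = 19/132 / 67/132 = 19/67
P(U=3 | obs) = 5/88 / 67/132 = 15/134

P(U = 0 | obs) = 27/67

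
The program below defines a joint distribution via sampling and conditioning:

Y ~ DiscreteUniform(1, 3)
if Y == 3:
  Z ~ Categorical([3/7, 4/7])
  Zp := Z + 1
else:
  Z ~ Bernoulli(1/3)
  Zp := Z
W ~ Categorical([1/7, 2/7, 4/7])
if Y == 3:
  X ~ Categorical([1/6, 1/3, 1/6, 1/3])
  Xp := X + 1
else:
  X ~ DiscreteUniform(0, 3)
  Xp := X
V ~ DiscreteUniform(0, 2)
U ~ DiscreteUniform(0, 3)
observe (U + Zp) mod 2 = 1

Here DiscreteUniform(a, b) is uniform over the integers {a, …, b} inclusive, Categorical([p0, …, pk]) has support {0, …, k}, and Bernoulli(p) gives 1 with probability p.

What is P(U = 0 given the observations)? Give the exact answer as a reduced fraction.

P(U = 0 | obs) = 23/126

Enumerate traces; 432 have nonzero weight after conditioning:
  (Y=1, Z=0, W=0, X=0, V=0, U=1) weight 1/1512
  (Y=1, Z=0, W=0, X=0, V=0, U=3) weight 1/1512
  (Y=1, Z=0, W=0, X=0, V=1, U=1) weight 1/1512
  (Y=1, Z=0, W=0, X=0, V=1, U=3) weight 1/1512
  (Y=1, Z=0, W=0, X=0, V=2, U=1) weight 1/1512
  (Y=1, Z=0, W=0, X=0, V=2, U=3) weight 1/1512
  (Y=1, Z=0, W=0, X=1, V=0, U=1) weight 1/1512
  (Y=1, Z=0, W=0, X=1, V=0, U=3) weight 1/1512
  (Y=1, Z=1, W=0, X=0, V=0, U=0) weight 1/3024
  (Y=1, Z=1, W=0, X=0, V=0, U=2) weight 1/3024
  … 422 more
Group by U:
  weight(U=0) = 23/252
  weight(U=1) = 10/63
  weight(U=2) = 23/252
  weight(U=3) = 10/63
Total weight = 23/252 + 10/63 + 23/252 + 10/63 = 1/2
P(U=0 | obs) = 23/252 / 1/2 = 23/126
P(U=1 | obs) = 10/63 / 1/2 = 20/63
P(U=2 | obs) = 23/252 / 1/2 = 23/126
P(U=3 | obs) = 10/63 / 1/2 = 20/63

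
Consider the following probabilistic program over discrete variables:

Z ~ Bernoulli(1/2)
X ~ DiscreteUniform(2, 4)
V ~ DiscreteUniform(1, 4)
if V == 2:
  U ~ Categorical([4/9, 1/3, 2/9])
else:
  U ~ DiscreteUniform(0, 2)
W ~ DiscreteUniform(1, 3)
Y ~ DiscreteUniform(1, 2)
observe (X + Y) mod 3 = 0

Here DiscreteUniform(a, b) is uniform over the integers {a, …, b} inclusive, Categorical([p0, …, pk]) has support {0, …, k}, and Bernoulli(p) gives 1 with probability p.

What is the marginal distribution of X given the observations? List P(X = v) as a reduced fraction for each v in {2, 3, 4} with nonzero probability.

P(X=2) = 1/2, P(X=4) = 1/2

Enumerate traces; 144 have nonzero weight after conditioning:
  (Z=0, X=2, V=1, U=0, W=1, Y=1) weight 1/432
  (Z=0, X=2, V=1, U=0, W=2, Y=1) weight 1/432
  (Z=0, X=2, V=1, U=0, W=3, Y=1) weight 1/432
  (Z=0, X=2, V=1, U=1, W=1, Y=1) weight 1/432
  (Z=0, X=2, V=1, U=1, W=2, Y=1) weight 1/432
  (Z=0, X=2, V=1, U=1, W=3, Y=1) weight 1/432
  (Z=0, X=2, V=1, U=2, W=1, Y=1) weight 1/432
  (Z=0, X=2, V=1, U=2, W=2, Y=1) weight 1/432
  (Z=0, X=4, V=1, U=0, W=1, Y=2) weight 1/432
  … 135 more
Group by X:
  weight(X=2) = 1/6
  weight(X=4) = 1/6
Total weight = 1/6 + 1/6 = 1/3
P(X=2 | obs) = 1/6 / 1/3 = 1/2
P(X=4 | obs) = 1/6 / 1/3 = 1/2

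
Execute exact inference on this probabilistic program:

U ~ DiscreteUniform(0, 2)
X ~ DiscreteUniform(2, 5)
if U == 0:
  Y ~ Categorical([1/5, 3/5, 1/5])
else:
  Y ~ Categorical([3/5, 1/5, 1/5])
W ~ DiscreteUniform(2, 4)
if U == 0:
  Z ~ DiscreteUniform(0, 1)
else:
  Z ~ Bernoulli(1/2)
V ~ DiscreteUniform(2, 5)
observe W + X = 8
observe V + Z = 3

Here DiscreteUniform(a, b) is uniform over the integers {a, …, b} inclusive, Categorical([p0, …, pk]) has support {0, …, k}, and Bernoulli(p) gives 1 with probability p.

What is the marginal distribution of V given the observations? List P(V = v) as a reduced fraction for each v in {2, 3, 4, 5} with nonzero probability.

P(V=2) = 1/2, P(V=3) = 1/2

Enumerate traces; 36 have nonzero weight after conditioning:
  (U=0, X=4, Y=0, W=4, Z=0, V=3) weight 1/1440
  (U=0, X=4, Y=0, W=4, Z=1, V=2) weight 1/1440
  (U=0, X=4, Y=1, W=4, Z=0, V=3) weight 1/480
  (U=0, X=4, Y=1, W=4, Z=1, V=2) weight 1/480
  (U=0, X=4, Y=2, W=4, Z=0, V=3) weight 1/1440
  (U=0, X=4, Y=2, W=4, Z=1, V=2) weight 1/1440
  (U=0, X=5, Y=0, W=3, Z=0, V=3) weight 1/1440
  (U=0, X=5, Y=0, W=3, Z=1, V=2) weight 1/1440
  … 28 more
Group by V:
  weight(V=2) = 1/48
  weight(V=3) = 1/48
Total weight = 1/48 + 1/48 = 1/24
P(V=2 | obs) = 1/48 / 1/24 = 1/2
P(V=3 | obs) = 1/48 / 1/24 = 1/2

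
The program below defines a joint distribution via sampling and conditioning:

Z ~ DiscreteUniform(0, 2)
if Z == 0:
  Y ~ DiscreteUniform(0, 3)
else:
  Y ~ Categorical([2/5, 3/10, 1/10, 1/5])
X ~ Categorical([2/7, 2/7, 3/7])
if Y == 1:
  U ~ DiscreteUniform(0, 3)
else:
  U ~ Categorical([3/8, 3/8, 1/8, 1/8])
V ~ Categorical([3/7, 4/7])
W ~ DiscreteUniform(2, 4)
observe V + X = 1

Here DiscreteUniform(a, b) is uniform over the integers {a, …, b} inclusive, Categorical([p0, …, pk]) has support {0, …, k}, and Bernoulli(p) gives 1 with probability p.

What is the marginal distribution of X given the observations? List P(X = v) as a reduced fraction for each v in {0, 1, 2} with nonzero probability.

Enumerate traces; 288 have nonzero weight after conditioning:
  (Z=0, Y=0, X=0, U=0, V=1, W=2) weight 1/588
  (Z=0, Y=0, X=0, U=0, V=1, W=3) weight 1/588
  (Z=0, Y=0, X=0, U=0, V=1, W=4) weight 1/588
  (Z=0, Y=0, X=0, U=1, V=1, W=2) weight 1/588
  (Z=0, Y=0, X=0, U=1, V=1, W=3) weight 1/588
  (Z=0, Y=0, X=0, U=1, V=1, W=4) weight 1/588
  (Z=0, Y=0, X=0, U=2, V=1, W=2) weight 1/1764
  (Z=0, Y=0, X=0, U=2, V=1, W=3) weight 1/1764
  (Z=0, Y=0, X=1, U=0, V=0, W=2) weight 1/784
  … 279 more
Group by X:
  weight(X=0) = 8/49
  weight(X=1) = 6/49
Total weight = 8/49 + 6/49 = 2/7
P(X=0 | obs) = 8/49 / 2/7 = 4/7
P(X=1 | obs) = 6/49 / 2/7 = 3/7

P(X=0) = 4/7, P(X=1) = 3/7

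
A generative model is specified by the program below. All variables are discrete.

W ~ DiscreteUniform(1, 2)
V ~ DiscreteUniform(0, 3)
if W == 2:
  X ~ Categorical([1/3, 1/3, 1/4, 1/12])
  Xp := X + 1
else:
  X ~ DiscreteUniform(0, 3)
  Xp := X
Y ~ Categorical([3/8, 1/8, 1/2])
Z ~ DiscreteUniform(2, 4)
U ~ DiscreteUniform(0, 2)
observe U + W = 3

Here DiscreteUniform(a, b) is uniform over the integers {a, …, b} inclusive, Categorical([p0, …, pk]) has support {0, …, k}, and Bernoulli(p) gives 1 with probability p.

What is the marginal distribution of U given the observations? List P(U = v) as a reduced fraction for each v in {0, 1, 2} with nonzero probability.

Enumerate traces; 288 have nonzero weight after conditioning:
  (W=1, V=0, X=0, Y=0, Z=2, U=2) weight 1/768
  (W=1, V=0, X=0, Y=0, Z=3, U=2) weight 1/768
  (W=1, V=0, X=0, Y=0, Z=4, U=2) weight 1/768
  (W=1, V=0, X=0, Y=1, Z=2, U=2) weight 1/2304
  (W=1, V=0, X=0, Y=1, Z=3, U=2) weight 1/2304
  (W=1, V=0, X=0, Y=1, Z=4, U=2) weight 1/2304
  (W=1, V=0, X=0, Y=2, Z=2, U=2) weight 1/576
  (W=1, V=0, X=0, Y=2, Z=3, U=2) weight 1/576
  (W=2, V=0, X=0, Y=0, Z=2, U=1) weight 1/576
  … 279 more
Group by U:
  weight(U=1) = 1/6
  weight(U=2) = 1/6
Total weight = 1/6 + 1/6 = 1/3
P(U=1 | obs) = 1/6 / 1/3 = 1/2
P(U=2 | obs) = 1/6 / 1/3 = 1/2

P(U=1) = 1/2, P(U=2) = 1/2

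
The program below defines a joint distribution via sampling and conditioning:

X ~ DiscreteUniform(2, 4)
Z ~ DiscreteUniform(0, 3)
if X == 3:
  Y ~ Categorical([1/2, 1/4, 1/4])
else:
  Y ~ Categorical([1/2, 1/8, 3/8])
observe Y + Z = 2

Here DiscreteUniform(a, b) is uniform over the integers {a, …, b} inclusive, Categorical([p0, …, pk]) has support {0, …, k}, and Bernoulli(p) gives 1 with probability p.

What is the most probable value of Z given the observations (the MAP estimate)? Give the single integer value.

argmax_v P(Z = v | obs) = 2

Enumerate traces; 9 have nonzero weight after conditioning:
  (X=2, Z=0, Y=2) weight 1/32
  (X=2, Z=1, Y=1) weight 1/96
  (X=2, Z=2, Y=0) weight 1/24
  (X=3, Z=0, Y=2) weight 1/48
  (X=3, Z=1, Y=1) weight 1/48
  (X=3, Z=2, Y=0) weight 1/24
  (X=4, Z=0, Y=2) weight 1/32
  (X=4, Z=1, Y=1) weight 1/96
  … 1 more
Group by Z:
  weight(Z=0) = 1/12
  weight(Z=1) = 1/24
  weight(Z=2) = 1/8
Total weight = 1/12 + 1/24 + 1/8 = 1/4
P(Z=0 | obs) = 1/12 / 1/4 = 1/3
P(Z=1 | obs) = 1/24 / 1/4 = 1/6
P(Z=2 | obs) = 1/8 / 1/4 = 1/2
argmax = 2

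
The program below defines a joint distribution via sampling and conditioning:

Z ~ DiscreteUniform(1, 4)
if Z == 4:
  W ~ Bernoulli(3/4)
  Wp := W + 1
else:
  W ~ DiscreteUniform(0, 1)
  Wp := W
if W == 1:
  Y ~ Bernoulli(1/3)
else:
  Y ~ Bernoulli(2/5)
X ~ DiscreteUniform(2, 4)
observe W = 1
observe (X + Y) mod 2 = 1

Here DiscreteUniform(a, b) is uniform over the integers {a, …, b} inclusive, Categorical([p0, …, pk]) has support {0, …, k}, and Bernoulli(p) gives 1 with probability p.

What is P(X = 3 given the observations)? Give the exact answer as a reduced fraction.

P(X = 3 | obs) = 1/2

Enumerate traces; 12 have nonzero weight after conditioning:
  (Z=1, W=1, Y=0, X=3) weight 1/36
  (Z=1, W=1, Y=1, X=2) weight 1/72
  (Z=1, W=1, Y=1, X=4) weight 1/72
  (Z=2, W=1, Y=0, X=3) weight 1/36
  (Z=2, W=1, Y=1, X=2) weight 1/72
  (Z=2, W=1, Y=1, X=4) weight 1/72
  (Z=3, W=1, Y=0, X=3) weight 1/36
  (Z=3, W=1, Y=1, X=2) weight 1/72
  … 4 more
Group by X:
  weight(X=2) = 1/16
  weight(X=3) = 1/8
  weight(X=4) = 1/16
Total weight = 1/16 + 1/8 + 1/16 = 1/4
P(X=2 | obs) = 1/16 / 1/4 = 1/4
P(X=3 | obs) = 1/8 / 1/4 = 1/2
P(X=4 | obs) = 1/16 / 1/4 = 1/4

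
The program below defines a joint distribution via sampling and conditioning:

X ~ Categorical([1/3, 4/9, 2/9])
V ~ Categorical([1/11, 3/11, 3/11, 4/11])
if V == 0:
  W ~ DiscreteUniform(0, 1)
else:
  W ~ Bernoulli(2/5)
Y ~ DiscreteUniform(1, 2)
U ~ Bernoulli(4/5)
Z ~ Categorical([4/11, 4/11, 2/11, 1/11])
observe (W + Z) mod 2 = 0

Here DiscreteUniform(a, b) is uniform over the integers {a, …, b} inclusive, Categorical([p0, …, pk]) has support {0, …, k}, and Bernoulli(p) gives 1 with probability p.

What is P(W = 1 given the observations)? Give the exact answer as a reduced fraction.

P(W = 1 | obs) = 15/41

Enumerate traces; 192 have nonzero weight after conditioning:
  (X=0, V=0, W=0, Y=1, U=0, Z=0) weight 1/1815
  (X=0, V=0, W=0, Y=1, U=0, Z=2) weight 1/3630
  (X=0, V=0, W=0, Y=1, U=1, Z=0) weight 4/1815
  (X=0, V=0, W=0, Y=1, U=1, Z=2) weight 2/1815
  (X=0, V=0, W=0, Y=2, U=0, Z=0) weight 1/1815
  (X=0, V=0, W=0, Y=2, U=0, Z=2) weight 1/3630
  (X=0, V=0, W=0, Y=2, U=1, Z=0) weight 4/1815
  (X=0, V=0, W=0, Y=2, U=1, Z=2) weight 2/1815
  (X=0, V=0, W=1, Y=1, U=0, Z=1) weight 1/1815
  … 183 more
Group by W:
  weight(W=0) = 39/121
  weight(W=1) = 45/242
Total weight = 39/121 + 45/242 = 123/242
P(W=0 | obs) = 39/121 / 123/242 = 26/41
P(W=1 | obs) = 45/242 / 123/242 = 15/41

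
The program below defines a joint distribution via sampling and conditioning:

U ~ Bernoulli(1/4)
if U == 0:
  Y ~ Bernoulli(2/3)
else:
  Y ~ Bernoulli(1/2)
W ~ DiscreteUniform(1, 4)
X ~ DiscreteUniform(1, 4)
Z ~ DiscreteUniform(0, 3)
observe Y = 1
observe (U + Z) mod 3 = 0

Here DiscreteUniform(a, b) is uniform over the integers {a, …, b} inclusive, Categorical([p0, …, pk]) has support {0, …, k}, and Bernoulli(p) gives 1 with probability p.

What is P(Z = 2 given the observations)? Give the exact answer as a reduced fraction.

Enumerate traces; 48 have nonzero weight after conditioning:
  (U=0, Y=1, W=1, X=1, Z=0) weight 1/128
  (U=0, Y=1, W=1, X=1, Z=3) weight 1/128
  (U=0, Y=1, W=1, X=2, Z=0) weight 1/128
  (U=0, Y=1, W=1, X=2, Z=3) weight 1/128
  (U=0, Y=1, W=1, X=3, Z=0) weight 1/128
  (U=0, Y=1, W=1, X=3, Z=3) weight 1/128
  (U=0, Y=1, W=1, X=4, Z=0) weight 1/128
  (U=0, Y=1, W=1, X=4, Z=3) weight 1/128
  (U=1, Y=1, W=1, X=1, Z=2) weight 1/512
  … 39 more
Group by Z:
  weight(Z=0) = 1/8
  weight(Z=2) = 1/32
  weight(Z=3) = 1/8
Total weight = 1/8 + 1/32 + 1/8 = 9/32
P(Z=0 | obs) = 1/8 / 9/32 = 4/9
P(Z=2 | obs) = 1/32 / 9/32 = 1/9
P(Z=3 | obs) = 1/8 / 9/32 = 4/9

P(Z = 2 | obs) = 1/9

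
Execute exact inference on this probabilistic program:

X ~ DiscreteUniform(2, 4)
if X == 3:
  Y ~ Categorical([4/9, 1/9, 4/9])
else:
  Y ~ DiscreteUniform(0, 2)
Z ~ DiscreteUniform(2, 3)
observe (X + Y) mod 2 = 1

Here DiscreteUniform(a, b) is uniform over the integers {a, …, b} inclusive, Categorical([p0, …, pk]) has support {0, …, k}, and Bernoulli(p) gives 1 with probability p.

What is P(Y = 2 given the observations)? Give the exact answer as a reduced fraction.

Enumerate traces; 8 have nonzero weight after conditioning:
  (X=2, Y=1, Z=2) weight 1/18
  (X=2, Y=1, Z=3) weight 1/18
  (X=3, Y=0, Z=2) weight 2/27
  (X=3, Y=0, Z=3) weight 2/27
  (X=3, Y=2, Z=2) weight 2/27
  (X=3, Y=2, Z=3) weight 2/27
  (X=4, Y=1, Z=2) weight 1/18
  (X=4, Y=1, Z=3) weight 1/18
Group by Y:
  weight(Y=0) = 4/27
  weight(Y=1) = 2/9
  weight(Y=2) = 4/27
Total weight = 4/27 + 2/9 + 4/27 = 14/27
P(Y=0 | obs) = 4/27 / 14/27 = 2/7
P(Y=1 | obs) = 2/9 / 14/27 = 3/7
P(Y=2 | obs) = 4/27 / 14/27 = 2/7

P(Y = 2 | obs) = 2/7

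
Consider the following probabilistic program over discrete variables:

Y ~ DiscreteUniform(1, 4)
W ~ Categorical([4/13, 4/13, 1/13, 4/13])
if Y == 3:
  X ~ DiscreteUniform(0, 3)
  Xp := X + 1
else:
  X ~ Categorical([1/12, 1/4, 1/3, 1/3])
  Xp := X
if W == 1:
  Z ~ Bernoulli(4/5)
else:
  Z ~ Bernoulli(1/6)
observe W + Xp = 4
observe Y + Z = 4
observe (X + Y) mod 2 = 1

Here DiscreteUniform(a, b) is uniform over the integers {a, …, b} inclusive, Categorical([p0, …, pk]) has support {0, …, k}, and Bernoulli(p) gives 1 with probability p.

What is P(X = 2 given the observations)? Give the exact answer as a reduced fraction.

Enumerate traces; 4 have nonzero weight after conditioning:
  (Y=3, W=1, X=2, Z=1) weight 1/65
  (Y=3, W=3, X=0, Z=1) weight 1/312
  (Y=4, W=1, X=3, Z=0) weight 1/195
  (Y=4, W=3, X=1, Z=0) weight 5/312
Group by X:
  weight(X=0) = 1/312
  weight(X=1) = 5/312
  weight(X=2) = 1/65
  weight(X=3) = 1/195
Total weight = 1/312 + 5/312 + 1/65 + 1/195 = 31/780
P(X=0 | obs) = 1/312 / 31/780 = 5/62
P(X=1 | obs) = 5/312 / 31/780 = 25/62
P(X=2 | obs) = 1/65 / 31/780 = 12/31
P(X=3 | obs) = 1/195 / 31/780 = 4/31

P(X = 2 | obs) = 12/31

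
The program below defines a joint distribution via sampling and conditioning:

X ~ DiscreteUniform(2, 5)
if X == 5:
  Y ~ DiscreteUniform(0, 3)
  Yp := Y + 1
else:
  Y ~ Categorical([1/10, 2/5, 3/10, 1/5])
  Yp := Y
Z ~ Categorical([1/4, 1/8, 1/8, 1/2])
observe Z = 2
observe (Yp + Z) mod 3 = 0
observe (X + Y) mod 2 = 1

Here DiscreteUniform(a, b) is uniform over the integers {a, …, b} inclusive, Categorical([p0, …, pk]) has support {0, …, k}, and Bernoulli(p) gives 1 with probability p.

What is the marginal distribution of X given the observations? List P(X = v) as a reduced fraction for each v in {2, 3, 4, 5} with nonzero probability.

P(X=2) = 8/21, P(X=4) = 8/21, P(X=5) = 5/21

Enumerate traces; 3 have nonzero weight after conditioning:
  (X=2, Y=1, Z=2) weight 1/80
  (X=4, Y=1, Z=2) weight 1/80
  (X=5, Y=0, Z=2) weight 1/128
Group by X:
  weight(X=2) = 1/80
  weight(X=4) = 1/80
  weight(X=5) = 1/128
Total weight = 1/80 + 1/80 + 1/128 = 21/640
P(X=2 | obs) = 1/80 / 21/640 = 8/21
P(X=4 | obs) = 1/80 / 21/640 = 8/21
P(X=5 | obs) = 1/128 / 21/640 = 5/21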